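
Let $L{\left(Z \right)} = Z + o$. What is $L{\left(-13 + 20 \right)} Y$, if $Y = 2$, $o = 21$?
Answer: $56$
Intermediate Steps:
$L{\left(Z \right)} = 21 + Z$ ($L{\left(Z \right)} = Z + 21 = 21 + Z$)
$L{\left(-13 + 20 \right)} Y = \left(21 + \left(-13 + 20\right)\right) 2 = \left(21 + 7\right) 2 = 28 \cdot 2 = 56$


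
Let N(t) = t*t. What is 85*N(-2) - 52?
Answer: 288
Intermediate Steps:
N(t) = t**2
85*N(-2) - 52 = 85*(-2)**2 - 52 = 85*4 - 52 = 340 - 52 = 288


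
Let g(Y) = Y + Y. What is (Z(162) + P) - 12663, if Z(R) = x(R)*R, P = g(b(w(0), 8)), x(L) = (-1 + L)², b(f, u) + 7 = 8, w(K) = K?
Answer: 4186541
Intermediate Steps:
b(f, u) = 1 (b(f, u) = -7 + 8 = 1)
g(Y) = 2*Y
P = 2 (P = 2*1 = 2)
Z(R) = R*(-1 + R)² (Z(R) = (-1 + R)²*R = R*(-1 + R)²)
(Z(162) + P) - 12663 = (162*(-1 + 162)² + 2) - 12663 = (162*161² + 2) - 12663 = (162*25921 + 2) - 12663 = (4199202 + 2) - 12663 = 4199204 - 12663 = 4186541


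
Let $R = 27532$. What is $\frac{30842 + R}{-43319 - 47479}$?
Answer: $- \frac{9729}{15133} \approx -0.6429$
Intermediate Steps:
$\frac{30842 + R}{-43319 - 47479} = \frac{30842 + 27532}{-43319 - 47479} = \frac{58374}{-90798} = 58374 \left(- \frac{1}{90798}\right) = - \frac{9729}{15133}$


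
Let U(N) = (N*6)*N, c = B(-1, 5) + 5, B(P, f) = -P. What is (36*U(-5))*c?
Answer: 32400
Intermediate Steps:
c = 6 (c = -1*(-1) + 5 = 1 + 5 = 6)
U(N) = 6*N**2 (U(N) = (6*N)*N = 6*N**2)
(36*U(-5))*c = (36*(6*(-5)**2))*6 = (36*(6*25))*6 = (36*150)*6 = 5400*6 = 32400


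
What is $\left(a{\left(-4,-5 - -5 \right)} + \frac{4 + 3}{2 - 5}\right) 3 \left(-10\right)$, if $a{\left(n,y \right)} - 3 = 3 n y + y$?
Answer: $-20$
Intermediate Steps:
$a{\left(n,y \right)} = 3 + y + 3 n y$ ($a{\left(n,y \right)} = 3 + \left(3 n y + y\right) = 3 + \left(y + 3 n y\right) = 3 + y + 3 n y$)
$\left(a{\left(-4,-5 - -5 \right)} + \frac{4 + 3}{2 - 5}\right) 3 \left(-10\right) = \left(\left(3 - 0 + 3 \left(-4\right) \left(-5 - -5\right)\right) + \frac{4 + 3}{2 - 5}\right) 3 \left(-10\right) = \left(\left(3 + \left(-5 + 5\right) + 3 \left(-4\right) \left(-5 + 5\right)\right) + \frac{7}{-3}\right) 3 \left(-10\right) = \left(\left(3 + 0 + 3 \left(-4\right) 0\right) + 7 \left(- \frac{1}{3}\right)\right) 3 \left(-10\right) = \left(\left(3 + 0 + 0\right) - \frac{7}{3}\right) 3 \left(-10\right) = \left(3 - \frac{7}{3}\right) 3 \left(-10\right) = \frac{2}{3} \cdot 3 \left(-10\right) = 2 \left(-10\right) = -20$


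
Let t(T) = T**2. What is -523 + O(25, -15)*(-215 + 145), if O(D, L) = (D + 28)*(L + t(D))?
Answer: -2263623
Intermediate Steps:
O(D, L) = (28 + D)*(L + D**2) (O(D, L) = (D + 28)*(L + D**2) = (28 + D)*(L + D**2))
-523 + O(25, -15)*(-215 + 145) = -523 + (25**3 + 28*(-15) + 28*25**2 + 25*(-15))*(-215 + 145) = -523 + (15625 - 420 + 28*625 - 375)*(-70) = -523 + (15625 - 420 + 17500 - 375)*(-70) = -523 + 32330*(-70) = -523 - 2263100 = -2263623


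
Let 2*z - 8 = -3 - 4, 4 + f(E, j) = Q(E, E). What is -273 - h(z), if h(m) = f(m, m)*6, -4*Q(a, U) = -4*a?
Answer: -252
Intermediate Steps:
Q(a, U) = a (Q(a, U) = -(-1)*a = a)
f(E, j) = -4 + E
z = ½ (z = 4 + (-3 - 4)/2 = 4 + (½)*(-7) = 4 - 7/2 = ½ ≈ 0.50000)
h(m) = -24 + 6*m (h(m) = (-4 + m)*6 = -24 + 6*m)
-273 - h(z) = -273 - (-24 + 6*(½)) = -273 - (-24 + 3) = -273 - 1*(-21) = -273 + 21 = -252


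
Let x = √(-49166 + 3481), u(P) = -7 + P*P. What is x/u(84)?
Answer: I*√45685/7049 ≈ 0.030322*I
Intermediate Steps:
u(P) = -7 + P²
x = I*√45685 (x = √(-45685) = I*√45685 ≈ 213.74*I)
x/u(84) = (I*√45685)/(-7 + 84²) = (I*√45685)/(-7 + 7056) = (I*√45685)/7049 = (I*√45685)*(1/7049) = I*√45685/7049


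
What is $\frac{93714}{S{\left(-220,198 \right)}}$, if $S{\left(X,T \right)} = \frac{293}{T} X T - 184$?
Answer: $- \frac{15619}{10774} \approx -1.4497$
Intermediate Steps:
$S{\left(X,T \right)} = -184 + 293 X$ ($S{\left(X,T \right)} = \frac{293 X}{T} T - 184 = 293 X - 184 = -184 + 293 X$)
$\frac{93714}{S{\left(-220,198 \right)}} = \frac{93714}{-184 + 293 \left(-220\right)} = \frac{93714}{-184 - 64460} = \frac{93714}{-64644} = 93714 \left(- \frac{1}{64644}\right) = - \frac{15619}{10774}$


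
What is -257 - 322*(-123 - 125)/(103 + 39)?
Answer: 21681/71 ≈ 305.37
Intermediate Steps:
-257 - 322*(-123 - 125)/(103 + 39) = -257 - (-79856)/142 = -257 - 322*(-124/71) = -257 + 39928/71 = 21681/71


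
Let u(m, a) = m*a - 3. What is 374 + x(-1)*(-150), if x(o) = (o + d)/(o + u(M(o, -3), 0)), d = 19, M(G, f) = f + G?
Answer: 1049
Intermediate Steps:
M(G, f) = G + f
u(m, a) = -3 + a*m (u(m, a) = a*m - 3 = -3 + a*m)
x(o) = (19 + o)/(-3 + o) (x(o) = (o + 19)/(o + (-3 + 0*(o - 3))) = (19 + o)/(o + (-3 + 0*(-3 + o))) = (19 + o)/(o + (-3 + 0)) = (19 + o)/(o - 3) = (19 + o)/(-3 + o))
374 + x(-1)*(-150) = 374 + ((19 - 1)/(-3 - 1))*(-150) = 374 + (18/(-4))*(-150) = 374 - ¼*18*(-150) = 374 - 9/2*(-150) = 374 + 675 = 1049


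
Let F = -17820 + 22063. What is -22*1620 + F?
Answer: -31397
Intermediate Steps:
F = 4243
-22*1620 + F = -22*1620 + 4243 = -35640 + 4243 = -31397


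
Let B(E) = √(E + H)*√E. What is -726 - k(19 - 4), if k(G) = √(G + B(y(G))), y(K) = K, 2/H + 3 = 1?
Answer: -726 - √(15 + √210) ≈ -731.43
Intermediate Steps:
H = -1 (H = 2/(-3 + 1) = 2/(-2) = 2*(-½) = -1)
B(E) = √E*√(-1 + E) (B(E) = √(E - 1)*√E = √(-1 + E)*√E = √E*√(-1 + E))
k(G) = √(G + √G*√(-1 + G))
-726 - k(19 - 4) = -726 - √((19 - 4) + √(19 - 4)*√(-1 + (19 - 4))) = -726 - √(15 + √15*√(-1 + 15)) = -726 - √(15 + √15*√14) = -726 - √(15 + √210)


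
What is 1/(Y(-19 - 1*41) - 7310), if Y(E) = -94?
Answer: -1/7404 ≈ -0.00013506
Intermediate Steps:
1/(Y(-19 - 1*41) - 7310) = 1/(-94 - 7310) = 1/(-7404) = -1/7404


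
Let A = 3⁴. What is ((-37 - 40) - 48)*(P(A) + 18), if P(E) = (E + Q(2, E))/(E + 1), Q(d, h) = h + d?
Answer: -2500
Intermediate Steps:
Q(d, h) = d + h
A = 81
P(E) = (2 + 2*E)/(1 + E) (P(E) = (E + (2 + E))/(E + 1) = (2 + 2*E)/(1 + E))
((-37 - 40) - 48)*(P(A) + 18) = ((-37 - 40) - 48)*(2 + 18) = (-77 - 48)*20 = -125*20 = -2500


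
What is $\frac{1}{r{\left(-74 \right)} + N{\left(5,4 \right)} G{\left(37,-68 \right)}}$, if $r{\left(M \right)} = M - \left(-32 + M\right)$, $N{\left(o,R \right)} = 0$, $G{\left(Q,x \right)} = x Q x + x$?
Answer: $\frac{1}{32} \approx 0.03125$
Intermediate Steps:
$G{\left(Q,x \right)} = x + Q x^{2}$ ($G{\left(Q,x \right)} = Q x x + x = Q x^{2} + x = x + Q x^{2}$)
$r{\left(M \right)} = 32$
$\frac{1}{r{\left(-74 \right)} + N{\left(5,4 \right)} G{\left(37,-68 \right)}} = \frac{1}{32 + 0 \left(- 68 \left(1 + 37 \left(-68\right)\right)\right)} = \frac{1}{32 + 0 \left(- 68 \left(1 - 2516\right)\right)} = \frac{1}{32 + 0 \left(\left(-68\right) \left(-2515\right)\right)} = \frac{1}{32 + 0 \cdot 171020} = \frac{1}{32 + 0} = \frac{1}{32}$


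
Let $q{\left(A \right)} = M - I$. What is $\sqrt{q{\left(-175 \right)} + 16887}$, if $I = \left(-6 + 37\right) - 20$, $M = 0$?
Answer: $2 \sqrt{4219} \approx 129.91$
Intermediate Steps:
$I = 11$ ($I = 31 - 20 = 11$)
$q{\left(A \right)} = -11$ ($q{\left(A \right)} = 0 - 11 = -11$)
$\sqrt{q{\left(-175 \right)} + 16887} = \sqrt{-11 + 16887} = \sqrt{16876} = 2 \sqrt{4219}$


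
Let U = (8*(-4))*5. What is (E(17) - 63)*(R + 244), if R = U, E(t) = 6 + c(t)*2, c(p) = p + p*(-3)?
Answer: -10500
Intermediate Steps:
c(p) = -2*p (c(p) = p - 3*p = -2*p)
E(t) = 6 - 4*t (E(t) = 6 - 2*t*2 = 6 - 4*t)
U = -160 (U = -32*5 = -160)
R = -160
(E(17) - 63)*(R + 244) = ((6 - 4*17) - 63)*(-160 + 244) = ((6 - 68) - 63)*84 = (-62 - 63)*84 = -125*84 = -10500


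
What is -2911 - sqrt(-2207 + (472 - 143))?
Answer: -2911 - I*sqrt(1878) ≈ -2911.0 - 43.336*I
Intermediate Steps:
-2911 - sqrt(-2207 + (472 - 143)) = -2911 - sqrt(-2207 + 329) = -2911 - sqrt(-1878) = -2911 - I*sqrt(1878)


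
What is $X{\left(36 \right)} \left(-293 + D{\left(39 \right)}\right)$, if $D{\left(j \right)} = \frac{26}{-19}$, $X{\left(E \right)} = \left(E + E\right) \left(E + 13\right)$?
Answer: $- \frac{19732104}{19} \approx -1.0385 \cdot 10^{6}$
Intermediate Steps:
$X{\left(E \right)} = 2 E \left(13 + E\right)$
$D{\left(j \right)} = - \frac{26}{19}$ ($D{\left(j \right)} = 26 \left(- \frac{1}{19}\right) = - \frac{26}{19}$)
$X{\left(36 \right)} \left(-293 + D{\left(39 \right)}\right) = 2 \cdot 36 \left(13 + 36\right) \left(-293 - \frac{26}{19}\right) = 2 \cdot 36 \cdot 49 \left(- \frac{5593}{19}\right) = 3528 \left(- \frac{5593}{19}\right) = - \frac{19732104}{19}$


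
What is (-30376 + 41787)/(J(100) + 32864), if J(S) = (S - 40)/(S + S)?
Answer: 114110/328643 ≈ 0.34722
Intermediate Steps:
J(S) = (-40 + S)/(2*S) (J(S) = (-40 + S)/((2*S)) = (-40 + S)*(1/(2*S)) = (-40 + S)/(2*S))
(-30376 + 41787)/(J(100) + 32864) = (-30376 + 41787)/((½)*(-40 + 100)/100 + 32864) = 11411/((½)*(1/100)*60 + 32864) = 11411/(3/10 + 32864) = 11411/(328643/10) = 11411*(10/328643) = 114110/328643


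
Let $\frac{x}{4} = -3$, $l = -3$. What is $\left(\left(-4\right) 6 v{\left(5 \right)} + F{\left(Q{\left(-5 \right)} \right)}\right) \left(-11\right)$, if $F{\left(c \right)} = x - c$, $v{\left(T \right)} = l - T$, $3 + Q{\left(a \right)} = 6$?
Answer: $-1947$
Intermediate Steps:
$Q{\left(a \right)} = 3$ ($Q{\left(a \right)} = -3 + 6 = 3$)
$x = -12$ ($x = 4 \left(-3\right) = -12$)
$v{\left(T \right)} = -3 - T$
$F{\left(c \right)} = -12 - c$
$\left(\left(-4\right) 6 v{\left(5 \right)} + F{\left(Q{\left(-5 \right)} \right)}\right) \left(-11\right) = \left(\left(-4\right) 6 \left(-3 - 5\right) - 15\right) \left(-11\right) = \left(- 24 \left(-3 - 5\right) - 15\right) \left(-11\right) = \left(\left(-24\right) \left(-8\right) - 15\right) \left(-11\right) = \left(192 - 15\right) \left(-11\right) = 177 \left(-11\right) = -1947$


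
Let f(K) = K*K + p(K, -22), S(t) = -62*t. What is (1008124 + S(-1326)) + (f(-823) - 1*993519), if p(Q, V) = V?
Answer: 774124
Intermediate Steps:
f(K) = -22 + K² (f(K) = K*K - 22 = K² - 22 = -22 + K²)
(1008124 + S(-1326)) + (f(-823) - 1*993519) = (1008124 - 62*(-1326)) + ((-22 + (-823)²) - 1*993519) = (1008124 + 82212) + ((-22 + 677329) - 993519) = 1090336 + (677307 - 993519) = 1090336 - 316212 = 774124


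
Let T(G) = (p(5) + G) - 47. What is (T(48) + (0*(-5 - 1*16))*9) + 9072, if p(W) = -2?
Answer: 9071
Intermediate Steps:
T(G) = -49 + G (T(G) = (-2 + G) - 47 = -49 + G)
(T(48) + (0*(-5 - 1*16))*9) + 9072 = ((-49 + 48) + (0*(-5 - 1*16))*9) + 9072 = (-1 + (0*(-5 - 16))*9) + 9072 = (-1 + (0*(-21))*9) + 9072 = (-1 + 0*9) + 9072 = (-1 + 0) + 9072 = -1 + 9072 = 9071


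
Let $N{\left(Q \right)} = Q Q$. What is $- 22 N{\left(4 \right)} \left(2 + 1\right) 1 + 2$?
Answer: $-1054$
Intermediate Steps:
$N{\left(Q \right)} = Q^{2}$
$- 22 N{\left(4 \right)} \left(2 + 1\right) 1 + 2 = - 22 \cdot 4^{2} \left(2 + 1\right) 1 + 2 = - 22 \cdot 16 \cdot 3 \cdot 1 + 2 = - 22 \cdot 48 \cdot 1 + 2 = \left(-22\right) 48 + 2 = -1056 + 2 = -1054$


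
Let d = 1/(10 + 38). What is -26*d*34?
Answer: -221/12 ≈ -18.417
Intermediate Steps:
d = 1/48 ≈ 0.020833
-26*d*34 = -26*1/48*34 = -13/24*34 = -221/12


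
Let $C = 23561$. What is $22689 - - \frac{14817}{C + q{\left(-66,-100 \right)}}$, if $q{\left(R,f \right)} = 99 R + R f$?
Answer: $\frac{536087820}{23627} \approx 22690.0$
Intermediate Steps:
$22689 - - \frac{14817}{C + q{\left(-66,-100 \right)}} = 22689 - - \frac{14817}{23561 - 66 \left(99 - 100\right)} = 22689 - - \frac{14817}{23561 - -66} = 22689 - - \frac{14817}{23561 + 66} = 22689 - - \frac{14817}{23627} = 22689 + \frac{14817}{23627} = \frac{536087820}{23627}$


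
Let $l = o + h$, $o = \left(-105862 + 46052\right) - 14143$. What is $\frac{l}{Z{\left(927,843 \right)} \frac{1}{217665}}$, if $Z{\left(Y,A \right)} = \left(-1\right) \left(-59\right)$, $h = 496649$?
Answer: $\frac{92006124840}{59} \approx 1.5594 \cdot 10^{9}$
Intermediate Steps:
$Z{\left(Y,A \right)} = 59$
$o = -73953$ ($o = -59810 - 14143 = -73953$)
$l = 422696$ ($l = -73953 + 496649 = 422696$)
$\frac{l}{Z{\left(927,843 \right)} \frac{1}{217665}} = \frac{422696}{59 \cdot \frac{1}{217665}} = \frac{422696}{\frac{59}{217665}} = 422696 \cdot \frac{217665}{59} = \frac{92006124840}{59}$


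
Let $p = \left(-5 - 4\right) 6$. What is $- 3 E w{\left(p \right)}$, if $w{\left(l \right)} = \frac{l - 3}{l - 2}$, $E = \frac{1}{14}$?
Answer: $- \frac{171}{784} \approx -0.21811$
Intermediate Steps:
$E = \frac{1}{14} \approx 0.071429$
$p = -54$ ($p = \left(-9\right) 6 = -54$)
$w{\left(l \right)} = \frac{-3 + l}{-2 + l}$
$- 3 E w{\left(p \right)} = \left(-3\right) \frac{1}{14} \frac{-3 - 54}{-2 - 54} = - \frac{3 \frac{1}{-56} \left(-57\right)}{14} = - \frac{3 \left(\left(- \frac{1}{56}\right) \left(-57\right)\right)}{14} = \left(- \frac{3}{14}\right) \frac{57}{56} = - \frac{171}{784}$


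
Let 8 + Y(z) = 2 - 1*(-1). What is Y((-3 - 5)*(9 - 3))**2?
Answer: 25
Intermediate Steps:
Y(z) = -5 (Y(z) = -8 + (2 - 1*(-1)) = -8 + (2 + 1) = -8 + 3 = -5)
Y((-3 - 5)*(9 - 3))**2 = (-5)**2 = 25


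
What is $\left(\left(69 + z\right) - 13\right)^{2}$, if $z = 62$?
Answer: $13924$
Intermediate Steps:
$\left(\left(69 + z\right) - 13\right)^{2} = \left(\left(69 + 62\right) - 13\right)^{2} = \left(131 - 13\right)^{2} = 118^{2} = 13924$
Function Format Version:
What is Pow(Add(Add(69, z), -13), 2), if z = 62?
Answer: 13924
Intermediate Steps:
Pow(Add(Add(69, z), -13), 2) = Pow(Add(Add(69, 62), -13), 2) = Pow(Add(131, -13), 2) = Pow(118, 2) = 13924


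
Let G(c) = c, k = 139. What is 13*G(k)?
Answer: 1807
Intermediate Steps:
13*G(k) = 13*139 = 1807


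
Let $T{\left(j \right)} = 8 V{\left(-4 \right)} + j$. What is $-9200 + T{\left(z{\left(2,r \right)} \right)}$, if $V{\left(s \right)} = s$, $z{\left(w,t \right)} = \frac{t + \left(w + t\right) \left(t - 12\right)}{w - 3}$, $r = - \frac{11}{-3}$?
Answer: $- \frac{82696}{9} \approx -9188.4$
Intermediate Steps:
$r = \frac{11}{3}$ ($r = \left(-11\right) \left(- \frac{1}{3}\right) = \frac{11}{3} \approx 3.6667$)
$z{\left(w,t \right)} = \frac{t + \left(-12 + t\right) \left(t + w\right)}{-3 + w}$ ($z{\left(w,t \right)} = \frac{t + \left(t + w\right) \left(-12 + t\right)}{-3 + w} = \frac{t + \left(-12 + t\right) \left(t + w\right)}{-3 + w}$)
$T{\left(j \right)} = -32 + j$ ($T{\left(j \right)} = 8 \left(-4\right) + j = -32 + j$)
$-9200 + T{\left(z{\left(2,r \right)} \right)} = -9200 - \left(32 - \frac{\left(\frac{11}{3}\right)^{2} - 24 - \frac{121}{3} + \frac{11}{3} \cdot 2}{-3 + 2}\right) = -9200 - \left(32 - \frac{\frac{121}{9} - 24 - \frac{121}{3} + \frac{22}{3}}{-1}\right) = -9200 - - \frac{104}{9} = -9200 + \left(-32 + \frac{392}{9}\right) = -9200 + \frac{104}{9} = - \frac{82696}{9}$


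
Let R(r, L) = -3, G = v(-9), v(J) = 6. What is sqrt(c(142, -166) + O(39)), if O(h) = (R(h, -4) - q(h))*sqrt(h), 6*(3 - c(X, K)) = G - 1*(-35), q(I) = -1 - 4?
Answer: sqrt(-138 + 72*sqrt(39))/6 ≈ 2.9422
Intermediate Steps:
G = 6
q(I) = -5
c(X, K) = -23/6 (c(X, K) = 3 - (6 - 1*(-35))/6 = 3 - (6 + 35)/6 = 3 - 1/6*41 = 3 - 41/6 = -23/6)
O(h) = 2*sqrt(h) (O(h) = (-3 - 1*(-5))*sqrt(h) = (-3 + 5)*sqrt(h) = 2*sqrt(h))
sqrt(c(142, -166) + O(39)) = sqrt(-23/6 + 2*sqrt(39))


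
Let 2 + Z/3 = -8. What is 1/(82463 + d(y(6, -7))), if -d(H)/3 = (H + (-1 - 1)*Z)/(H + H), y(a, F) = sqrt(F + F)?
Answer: 2308922/190397187703 - 180*I*sqrt(14)/190397187703 ≈ 1.2127e-5 - 3.5373e-9*I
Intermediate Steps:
Z = -30 (Z = -6 + 3*(-8) = -6 - 24 = -30)
y(a, F) = sqrt(2)*sqrt(F) (y(a, F) = sqrt(2*F) = sqrt(2)*sqrt(F))
d(H) = -3*(60 + H)/(2*H) (d(H) = -3*(H + (-1 - 1)*(-30))/(H + H) = -3*(H - 2*(-30))/(2*H) = -3*(H + 60)*1/(2*H) = -3*(60 + H)*1/(2*H) = -3*(60 + H)/(2*H))
1/(82463 + d(y(6, -7))) = 1/(82463 + (-3/2 - 90*(-I*sqrt(14)/14))) = 1/(82463 + (-3/2 - (-45)*I*sqrt(14)/7)) = 1/(82463 + (-3/2 + 45*I*sqrt(14)/7)) = 1/(164923/2 + 45*I*sqrt(14)/7)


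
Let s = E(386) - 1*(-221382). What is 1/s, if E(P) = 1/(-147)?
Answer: 147/32543153 ≈ 4.5171e-6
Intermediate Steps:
E(P) = -1/147
s = 32543153/147 (s = -1/147 - 1*(-221382) = -1/147 + 221382 = 32543153/147 ≈ 2.2138e+5)
1/s = 1/(32543153/147) = 147/32543153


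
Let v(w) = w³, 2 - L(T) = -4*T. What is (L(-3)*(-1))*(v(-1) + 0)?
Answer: -10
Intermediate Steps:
L(T) = 2 + 4*T (L(T) = 2 - (-4)*T = 2 + 4*T)
(L(-3)*(-1))*(v(-1) + 0) = ((2 + 4*(-3))*(-1))*((-1)³ + 0) = ((2 - 12)*(-1))*(-1 + 0) = -10*(-1)*(-1) = 10*(-1) = -10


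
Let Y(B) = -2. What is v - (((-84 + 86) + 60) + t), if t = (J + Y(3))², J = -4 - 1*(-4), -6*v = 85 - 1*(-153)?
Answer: -317/3 ≈ -105.67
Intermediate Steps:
v = -119/3 (v = -(85 - 1*(-153))/6 = -(85 + 153)/6 = -⅙*238 = -119/3 ≈ -39.667)
J = 0 (J = -4 + 4 = 0)
t = 4 (t = (0 - 2)² = (-2)² = 4)
v - (((-84 + 86) + 60) + t) = -119/3 - (((-84 + 86) + 60) + 4) = -119/3 - ((2 + 60) + 4) = -119/3 - (62 + 4) = -119/3 - 1*66 = -119/3 - 66 = -317/3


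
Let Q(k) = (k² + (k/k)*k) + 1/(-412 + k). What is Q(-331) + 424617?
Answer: 396648320/743 ≈ 5.3385e+5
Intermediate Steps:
Q(k) = k + k² + 1/(-412 + k) (Q(k) = (k² + 1*k) + 1/(-412 + k) = (k² + k) + 1/(-412 + k) = (k + k²) + 1/(-412 + k) = k + k² + 1/(-412 + k))
Q(-331) + 424617 = (1 + (-331)³ - 412*(-331) - 411*(-331)²)/(-412 - 331) + 424617 = (1 - 36264691 + 136372 - 411*109561)/(-743) + 424617 = -(1 - 36264691 + 136372 - 45029571)/743 + 424617 = -1/743*(-81157889) + 424617 = 81157889/743 + 424617 = 396648320/743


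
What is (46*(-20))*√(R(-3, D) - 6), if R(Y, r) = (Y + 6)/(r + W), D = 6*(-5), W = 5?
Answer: -552*I*√17 ≈ -2276.0*I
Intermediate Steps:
D = -30
R(Y, r) = (6 + Y)/(5 + r) (R(Y, r) = (Y + 6)/(r + 5) = (6 + Y)/(5 + r))
(46*(-20))*√(R(-3, D) - 6) = (46*(-20))*√((6 - 3)/(5 - 30) - 6) = -920*√(3/(-25) - 6) = -920*√(-1/25*3 - 6) = -920*√(-3/25 - 6) = -552*I*√17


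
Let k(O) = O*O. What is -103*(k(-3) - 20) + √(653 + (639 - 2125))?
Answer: 1133 + 7*I*√17 ≈ 1133.0 + 28.862*I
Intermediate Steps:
k(O) = O²
-103*(k(-3) - 20) + √(653 + (639 - 2125)) = -103*((-3)² - 20) + √(653 + (639 - 2125)) = -103*(9 - 20) + √(653 - 1486) = -103*(-11) + √(-833) = 1133 + 7*I*√17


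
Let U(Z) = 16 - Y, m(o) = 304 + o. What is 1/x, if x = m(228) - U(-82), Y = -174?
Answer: 1/342 ≈ 0.0029240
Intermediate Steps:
U(Z) = 190 (U(Z) = 16 - 1*(-174) = 16 + 174 = 190)
x = 342 (x = (304 + 228) - 1*190 = 532 - 190 = 342)
1/x = 1/342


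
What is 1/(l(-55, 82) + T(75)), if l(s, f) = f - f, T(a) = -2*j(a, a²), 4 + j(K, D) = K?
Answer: -1/142 ≈ -0.0070423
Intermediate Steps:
j(K, D) = -4 + K
T(a) = 8 - 2*a (T(a) = -2*(-4 + a) = 8 - 2*a)
l(s, f) = 0
1/(l(-55, 82) + T(75)) = 1/(0 + (8 - 2*75)) = 1/(0 + (8 - 150)) = 1/(0 - 142) = 1/(-142) = -1/142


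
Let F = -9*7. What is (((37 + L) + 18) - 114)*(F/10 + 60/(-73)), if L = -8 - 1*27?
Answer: 244353/365 ≈ 669.46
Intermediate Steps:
F = -63
L = -35 (L = -8 - 27 = -35)
(((37 + L) + 18) - 114)*(F/10 + 60/(-73)) = (((37 - 35) + 18) - 114)*(-63/10 + 60/(-73)) = ((2 + 18) - 114)*(-63*⅒ + 60*(-1/73)) = (20 - 114)*(-63/10 - 60/73) = -94*(-5199/730) = 244353/365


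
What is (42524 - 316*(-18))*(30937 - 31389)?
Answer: -21791824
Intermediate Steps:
(42524 - 316*(-18))*(30937 - 31389) = (42524 + 5688)*(-452) = 48212*(-452) = -21791824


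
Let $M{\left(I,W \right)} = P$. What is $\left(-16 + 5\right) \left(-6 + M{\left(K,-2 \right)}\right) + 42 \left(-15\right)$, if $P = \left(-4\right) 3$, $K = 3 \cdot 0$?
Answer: $-432$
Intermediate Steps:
$K = 0$
$P = -12$
$M{\left(I,W \right)} = -12$
$\left(-16 + 5\right) \left(-6 + M{\left(K,-2 \right)}\right) + 42 \left(-15\right) = \left(-16 + 5\right) \left(-6 - 12\right) + 42 \left(-15\right) = \left(-11\right) \left(-18\right) - 630 = 198 - 630 = -432$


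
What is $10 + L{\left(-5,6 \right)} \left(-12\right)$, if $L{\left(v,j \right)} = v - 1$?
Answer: $82$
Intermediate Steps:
$L{\left(v,j \right)} = -1 + v$
$10 + L{\left(-5,6 \right)} \left(-12\right) = 10 + \left(-1 - 5\right) \left(-12\right) = 10 - -72 = 10 + 72 = 82$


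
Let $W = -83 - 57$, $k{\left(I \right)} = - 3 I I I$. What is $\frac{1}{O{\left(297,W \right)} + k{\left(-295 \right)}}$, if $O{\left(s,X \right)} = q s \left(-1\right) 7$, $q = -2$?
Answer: $\frac{1}{77021283} \approx 1.2983 \cdot 10^{-8}$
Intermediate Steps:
$k{\left(I \right)} = - 3 I^{3}$ ($k{\left(I \right)} = - 3 I^{2} I = - 3 I^{3}$)
$W = -140$
$O{\left(s,X \right)} = 14 s$ ($O{\left(s,X \right)} = - 2 s \left(-1\right) 7 = 2 s 7 = 14 s$)
$\frac{1}{O{\left(297,W \right)} + k{\left(-295 \right)}} = \frac{1}{14 \cdot 297 - 3 \left(-295\right)^{3}} = \frac{1}{4158 - -77017125} = \frac{1}{4158 + 77017125} = \frac{1}{77021283}$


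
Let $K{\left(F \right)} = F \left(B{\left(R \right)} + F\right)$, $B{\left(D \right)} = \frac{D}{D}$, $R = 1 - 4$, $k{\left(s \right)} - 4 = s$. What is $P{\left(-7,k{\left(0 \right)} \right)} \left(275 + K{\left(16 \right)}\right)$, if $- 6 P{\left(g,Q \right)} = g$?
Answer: $\frac{3829}{6} \approx 638.17$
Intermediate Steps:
$k{\left(s \right)} = 4 + s$
$R = -3$ ($R = 1 - 4 = -3$)
$P{\left(g,Q \right)} = - \frac{g}{6}$
$B{\left(D \right)} = 1$
$K{\left(F \right)} = F \left(1 + F\right)$
$P{\left(-7,k{\left(0 \right)} \right)} \left(275 + K{\left(16 \right)}\right) = \left(- \frac{1}{6}\right) \left(-7\right) \left(275 + 16 \left(1 + 16\right)\right) = \frac{7 \left(275 + 16 \cdot 17\right)}{6} = \frac{7 \left(275 + 272\right)}{6} = \frac{7}{6} \cdot 547 = \frac{3829}{6}$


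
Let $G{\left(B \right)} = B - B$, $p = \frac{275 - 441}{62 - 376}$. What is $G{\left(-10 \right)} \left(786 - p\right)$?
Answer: $0$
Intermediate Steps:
$p = \frac{83}{157}$ ($p = - \frac{166}{-314} = \left(-166\right) \left(- \frac{1}{314}\right) = \frac{83}{157} \approx 0.52866$)
$G{\left(B \right)} = 0$
$G{\left(-10 \right)} \left(786 - p\right) = 0 \left(786 - \frac{83}{157}\right) = 0 \cdot \frac{123319}{157} = 0$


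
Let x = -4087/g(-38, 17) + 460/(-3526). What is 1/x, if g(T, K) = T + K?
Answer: 37023/7200551 ≈ 0.0051417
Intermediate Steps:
g(T, K) = K + T
x = 7200551/37023 (x = -4087/(17 - 38) + 460/(-3526) = -4087/(-21) + 460*(-1/3526) = -4087*(-1/21) - 230/1763 = 4087/21 - 230/1763 = 7200551/37023 ≈ 194.49)
1/x = 1/(7200551/37023) = 37023/7200551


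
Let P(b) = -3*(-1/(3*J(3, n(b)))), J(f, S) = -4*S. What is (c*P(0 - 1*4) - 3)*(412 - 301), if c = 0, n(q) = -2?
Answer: -333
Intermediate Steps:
P(b) = ⅛ (P(b) = -3/((-(-12)*(-2))) = -3/((-3*8)) = -3/(-24) = -3*(-1/24) = ⅛)
(c*P(0 - 1*4) - 3)*(412 - 301) = (0*(⅛) - 3)*(412 - 301) = (0 - 3)*111 = -3*111 = -333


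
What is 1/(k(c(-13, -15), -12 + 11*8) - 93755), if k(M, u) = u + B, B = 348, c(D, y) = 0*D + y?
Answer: -1/93331 ≈ -1.0715e-5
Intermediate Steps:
c(D, y) = y (c(D, y) = 0 + y = y)
k(M, u) = 348 + u (k(M, u) = u + 348 = 348 + u)
1/(k(c(-13, -15), -12 + 11*8) - 93755) = 1/((348 + (-12 + 11*8)) - 93755) = 1/((348 + (-12 + 88)) - 93755) = 1/((348 + 76) - 93755) = 1/(424 - 93755) = 1/(-93331) = -1/93331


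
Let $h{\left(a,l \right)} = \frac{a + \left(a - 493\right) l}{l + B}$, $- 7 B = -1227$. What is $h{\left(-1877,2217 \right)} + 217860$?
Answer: $\frac{3611490391}{16746} \approx 2.1566 \cdot 10^{5}$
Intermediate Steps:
$B = \frac{1227}{7}$ ($B = \left(- \frac{1}{7}\right) \left(-1227\right) = \frac{1227}{7} \approx 175.29$)
$h{\left(a,l \right)} = \frac{a + l \left(-493 + a\right)}{\frac{1227}{7} + l}$ ($h{\left(a,l \right)} = \frac{a + \left(a - 493\right) l}{l + \frac{1227}{7}} = \frac{a + \left(a - 493\right) l}{\frac{1227}{7} + l} = \frac{a + \left(-493 + a\right) l}{\frac{1227}{7} + l} = \frac{a + l \left(-493 + a\right)}{\frac{1227}{7} + l}$)
$h{\left(-1877,2217 \right)} + 217860 = \frac{7 \left(-1877 - 1092981 - 4161309\right)}{1227 + 7 \cdot 2217} + 217860 = \frac{7 \left(-1877 - 1092981 - 4161309\right)}{1227 + 15519} + 217860 = 7 \cdot \frac{1}{16746} \left(-5256167\right) + 217860 = - \frac{36793169}{16746} + 217860 = \frac{3611490391}{16746}$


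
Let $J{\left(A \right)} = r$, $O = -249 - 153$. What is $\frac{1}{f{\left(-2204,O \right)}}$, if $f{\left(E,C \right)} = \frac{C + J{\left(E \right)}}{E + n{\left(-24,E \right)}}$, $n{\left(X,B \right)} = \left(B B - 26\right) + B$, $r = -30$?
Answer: $- \frac{2426591}{216} \approx -11234.0$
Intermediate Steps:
$n{\left(X,B \right)} = -26 + B + B^{2}$ ($n{\left(X,B \right)} = \left(B^{2} - 26\right) + B = \left(-26 + B^{2}\right) + B = -26 + B + B^{2}$)
$O = -402$
$J{\left(A \right)} = -30$
$f{\left(E,C \right)} = \frac{-30 + C}{-26 + E^{2} + 2 E}$ ($f{\left(E,C \right)} = \frac{C - 30}{E + \left(-26 + E + E^{2}\right)} = \frac{-30 + C}{-26 + E^{2} + 2 E}$)
$\frac{1}{f{\left(-2204,O \right)}} = \frac{1}{\frac{1}{-26 + \left(-2204\right)^{2} + 2 \left(-2204\right)} \left(-30 - 402\right)} = \frac{1}{\frac{1}{-26 + 4857616 - 4408} \left(-432\right)} = \frac{1}{\frac{1}{4853182} \left(-432\right)} = \frac{1}{- \frac{216}{2426591}} = - \frac{2426591}{216}$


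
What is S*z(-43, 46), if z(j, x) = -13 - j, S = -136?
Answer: -4080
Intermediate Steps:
S*z(-43, 46) = -136*(-13 - 1*(-43)) = -136*(-13 + 43) = -136*30 = -4080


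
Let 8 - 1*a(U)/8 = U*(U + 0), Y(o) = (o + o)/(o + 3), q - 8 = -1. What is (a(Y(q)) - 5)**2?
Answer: 1172889/625 ≈ 1876.6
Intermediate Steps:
q = 7 (q = 8 - 1 = 7)
Y(o) = 2*o/(3 + o) (Y(o) = (2*o)/(3 + o) = 2*o/(3 + o))
a(U) = 64 - 8*U**2 (a(U) = 64 - 8*U*(U + 0) = 64 - 8*U*U = 64 - 8*U**2)
(a(Y(q)) - 5)**2 = ((64 - 8*196/(3 + 7)**2) - 5)**2 = ((64 - 8*(2*7/10)**2) - 5)**2 = ((64 - 8*(2*7*(1/10))**2) - 5)**2 = ((64 - 8*(7/5)**2) - 5)**2 = ((64 - 8*49/25) - 5)**2 = ((64 - 392/25) - 5)**2 = (1208/25 - 5)**2 = (1083/25)**2 = 1172889/625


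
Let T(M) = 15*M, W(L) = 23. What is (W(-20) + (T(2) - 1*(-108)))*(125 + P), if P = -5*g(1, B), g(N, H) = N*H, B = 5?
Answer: 16100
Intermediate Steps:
g(N, H) = H*N
P = -25 ≈ -25.000
(W(-20) + (T(2) - 1*(-108)))*(125 + P) = (23 + (15*2 - 1*(-108)))*(125 - 25) = (23 + (30 + 108))*100 = (23 + 138)*100 = 161*100 = 16100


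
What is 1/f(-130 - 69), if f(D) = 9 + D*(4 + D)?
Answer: 1/38814 ≈ 2.5764e-5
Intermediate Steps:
1/f(-130 - 69) = 1/(9 + (-130 - 69)² + 4*(-130 - 69)) = 1/(9 + (-199)² + 4*(-199)) = 1/(9 + 39601 - 796) = 1/38814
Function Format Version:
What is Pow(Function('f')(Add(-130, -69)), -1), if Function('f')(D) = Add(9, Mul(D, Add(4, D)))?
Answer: Rational(1, 38814) ≈ 2.5764e-5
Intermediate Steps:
Pow(Function('f')(Add(-130, -69)), -1) = Pow(Add(9, Pow(Add(-130, -69), 2), Mul(4, Add(-130, -69))), -1) = Pow(Add(9, Pow(-199, 2), Mul(4, -199)), -1) = Pow(Add(9, 39601, -796), -1) = Pow(38814, -1) = Rational(1, 38814)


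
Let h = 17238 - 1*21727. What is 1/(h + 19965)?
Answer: 1/15476 ≈ 6.4616e-5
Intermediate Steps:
h = -4489 (h = 17238 - 21727 = -4489)
1/(h + 19965) = 1/(-4489 + 19965) = 1/15476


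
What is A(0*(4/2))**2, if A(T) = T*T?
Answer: 0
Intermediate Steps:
A(T) = T**2
A(0*(4/2))**2 = ((0*(4/2))**2)**2 = ((0*(4*(1/2)))**2)**2 = ((0*2)**2)**2 = (0**2)**2 = 0**2 = 0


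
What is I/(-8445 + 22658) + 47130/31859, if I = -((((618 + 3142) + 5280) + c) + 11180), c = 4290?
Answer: -111005400/452811967 ≈ -0.24515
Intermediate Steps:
I = -24510 (I = -((((618 + 3142) + 5280) + 4290) + 11180) = -(((3760 + 5280) + 4290) + 11180) = -((9040 + 4290) + 11180) = -(13330 + 11180) = -1*24510 = -24510)
I/(-8445 + 22658) + 47130/31859 = -24510/(-8445 + 22658) + 47130/31859 = -24510/14213 + 47130*(1/31859) = -24510*1/14213 + 47130/31859 = -24510/14213 + 47130/31859 = -111005400/452811967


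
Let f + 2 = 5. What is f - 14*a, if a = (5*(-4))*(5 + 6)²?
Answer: 33883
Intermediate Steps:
f = 3 (f = -2 + 5 = 3)
a = -2420 (a = -20*11² = -20*121 = -2420)
f - 14*a = 3 - 14*(-2420) = 3 + 33880 = 33883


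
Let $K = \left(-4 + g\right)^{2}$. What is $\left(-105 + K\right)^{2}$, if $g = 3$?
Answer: $10816$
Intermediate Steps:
$K = 1$ ($K = \left(-4 + 3\right)^{2} = \left(-1\right)^{2} = 1$)
$\left(-105 + K\right)^{2} = \left(-105 + 1\right)^{2} = \left(-104\right)^{2} = 10816$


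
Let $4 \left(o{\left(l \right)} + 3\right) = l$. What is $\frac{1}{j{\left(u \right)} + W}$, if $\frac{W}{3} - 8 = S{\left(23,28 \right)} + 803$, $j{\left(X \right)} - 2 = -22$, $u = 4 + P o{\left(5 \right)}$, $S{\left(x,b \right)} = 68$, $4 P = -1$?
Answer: $\frac{1}{2617} \approx 0.00038212$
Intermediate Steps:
$P = - \frac{1}{4}$ ($P = \frac{1}{4} \left(-1\right) = - \frac{1}{4} \approx -0.25$)
$o{\left(l \right)} = -3 + \frac{l}{4}$
$u = \frac{71}{16}$ ($u = 4 - \frac{-3 + \frac{1}{4} \cdot 5}{4} = 4 - \frac{-3 + \frac{5}{4}}{4} = 4 - - \frac{7}{16} = 4 + \frac{7}{16} = \frac{71}{16} \approx 4.4375$)
$j{\left(X \right)} = -20$ ($j{\left(X \right)} = 2 - 22 = -20$)
$W = 2637$ ($W = 24 + 3 \left(68 + 803\right) = 24 + 3 \cdot 871 = 24 + 2613 = 2637$)
$\frac{1}{j{\left(u \right)} + W} = \frac{1}{-20 + 2637} = \frac{1}{2617}$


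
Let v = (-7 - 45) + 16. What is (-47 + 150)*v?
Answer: -3708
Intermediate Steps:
v = -36 (v = -52 + 16 = -36)
(-47 + 150)*v = (-47 + 150)*(-36) = 103*(-36) = -3708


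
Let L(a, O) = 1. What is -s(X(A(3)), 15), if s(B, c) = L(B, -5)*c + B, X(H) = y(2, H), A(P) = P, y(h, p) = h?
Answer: -17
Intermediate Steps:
X(H) = 2
s(B, c) = B + c (s(B, c) = 1*c + B = c + B = B + c)
-s(X(A(3)), 15) = -(2 + 15) = -1*17 = -17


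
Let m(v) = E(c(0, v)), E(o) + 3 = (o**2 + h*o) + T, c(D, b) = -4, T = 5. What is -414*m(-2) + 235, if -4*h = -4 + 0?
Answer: -5561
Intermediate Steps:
h = 1 (h = -(-4 + 0)/4 = -1/4*(-4) = 1)
E(o) = 2 + o + o**2 (E(o) = -3 + ((o**2 + 1*o) + 5) = -3 + ((o**2 + o) + 5) = -3 + ((o + o**2) + 5) = -3 + (5 + o + o**2) = 2 + o + o**2)
m(v) = 14 (m(v) = 2 - 4 + (-4)**2 = 2 - 4 + 16 = 14)
-414*m(-2) + 235 = -414*14 + 235 = -5796 + 235 = -5561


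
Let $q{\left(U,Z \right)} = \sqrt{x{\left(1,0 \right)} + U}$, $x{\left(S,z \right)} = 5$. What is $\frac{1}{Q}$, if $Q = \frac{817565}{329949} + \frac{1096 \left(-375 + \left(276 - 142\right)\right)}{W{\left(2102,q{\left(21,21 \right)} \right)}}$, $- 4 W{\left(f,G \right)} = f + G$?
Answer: $\frac{121484146447602728109}{61363507790578165114573} + \frac{57511040538515472 \sqrt{26}}{61363507790578165114573} \approx 0.0019845$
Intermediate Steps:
$q{\left(U,Z \right)} = \sqrt{5 + U}$
$W{\left(f,G \right)} = - \frac{G}{4} - \frac{f}{4}$ ($W{\left(f,G \right)} = - \frac{f + G}{4} = - \frac{G + f}{4} = - \frac{G}{4} - \frac{f}{4}$)
$Q = \frac{817565}{329949} - \frac{264136}{- \frac{1051}{2} - \frac{\sqrt{26}}{4}}$ ($Q = \frac{817565}{329949} + \frac{1096 \left(-375 + \left(276 - 142\right)\right)}{- \frac{\sqrt{5 + 21}}{4} - \frac{1051}{2}} = 817565 \cdot \frac{1}{329949} + \frac{1096 \left(-375 + \left(276 - 142\right)\right)}{- \frac{\sqrt{26}}{4} - \frac{1051}{2}} = \frac{817565}{329949} + \frac{1096 \left(-375 + 134\right)}{- \frac{1051}{2} - \frac{\sqrt{26}}{4}} = \frac{817565}{329949} + \frac{1096 \left(-241\right)}{- \frac{1051}{2} - \frac{\sqrt{26}}{4}} = \frac{817565}{329949} - \frac{264136}{- \frac{1051}{2} - \frac{\sqrt{26}}{4}} \approx 503.9$)
$\frac{1}{Q} = \frac{1}{\frac{368190679309841}{728919701361} - \frac{528272 \sqrt{26}}{2209189}}$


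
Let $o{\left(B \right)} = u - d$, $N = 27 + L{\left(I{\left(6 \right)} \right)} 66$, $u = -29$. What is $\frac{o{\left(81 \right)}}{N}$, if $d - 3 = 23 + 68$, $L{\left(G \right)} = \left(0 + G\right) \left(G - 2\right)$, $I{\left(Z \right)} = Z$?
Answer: $- \frac{41}{537} \approx -0.07635$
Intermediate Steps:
$L{\left(G \right)} = G \left(-2 + G\right)$
$d = 94$ ($d = 3 + \left(23 + 68\right) = 3 + 91 = 94$)
$N = 1611$ ($N = 27 + 6 \left(-2 + 6\right) 66 = 27 + 6 \cdot 4 \cdot 66 = 27 + 24 \cdot 66 = 27 + 1584 = 1611$)
$o{\left(B \right)} = -123$ ($o{\left(B \right)} = -29 - 94 = -123$)
$\frac{o{\left(81 \right)}}{N} = - \frac{123}{1611} = \left(-123\right) \frac{1}{1611} = - \frac{41}{537}$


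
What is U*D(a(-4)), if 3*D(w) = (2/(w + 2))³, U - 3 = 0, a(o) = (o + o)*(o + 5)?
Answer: -1/27 ≈ -0.037037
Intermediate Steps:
a(o) = 2*o*(5 + o) (a(o) = (2*o)*(5 + o) = 2*o*(5 + o))
U = 3 (U = 3 + 0 = 3)
D(w) = 8/(3*(2 + w)³) (D(w) = (2/(w + 2))³/3 = (2/(2 + w))³/3 = (8/(2 + w)³)/3 = 8/(3*(2 + w)³))
U*D(a(-4)) = 3*(8/(3*(2 + 2*(-4)*(5 - 4))³)) = 3*(8/(3*(2 + 2*(-4)*1)³)) = 3*(8/(3*(2 - 8)³)) = 3*((8/3)/(-6)³) = 3*((8/3)*(-1/216)) = 3*(-1/81) = -1/27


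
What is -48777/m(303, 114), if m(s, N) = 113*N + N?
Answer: -16259/4332 ≈ -3.7532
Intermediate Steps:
m(s, N) = 114*N
-48777/m(303, 114) = -48777/(114*114) = -48777/12996 = -48777*1/12996 = -16259/4332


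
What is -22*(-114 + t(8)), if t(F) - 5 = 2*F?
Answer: 2046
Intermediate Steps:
t(F) = 5 + 2*F
-22*(-114 + t(8)) = -22*(-114 + (5 + 2*8)) = -22*(-114 + (5 + 16)) = -22*(-114 + 21) = -22*(-93) = 2046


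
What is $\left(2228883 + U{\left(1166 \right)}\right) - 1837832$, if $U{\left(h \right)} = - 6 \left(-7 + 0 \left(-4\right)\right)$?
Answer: $391093$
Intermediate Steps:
$U{\left(h \right)} = 42$ ($U{\left(h \right)} = - 6 \left(-7 + 0\right) = \left(-6\right) \left(-7\right) = 42$)
$\left(2228883 + U{\left(1166 \right)}\right) - 1837832 = \left(2228883 + 42\right) - 1837832 = 2228925 - 1837832 = 391093$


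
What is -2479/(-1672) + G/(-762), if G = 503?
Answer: 523991/637032 ≈ 0.82255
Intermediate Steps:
-2479/(-1672) + G/(-762) = -2479/(-1672) + 503/(-762) = -2479*(-1/1672) + 503*(-1/762) = 2479/1672 - 503/762 = 523991/637032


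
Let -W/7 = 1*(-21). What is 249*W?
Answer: 36603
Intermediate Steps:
W = 147 (W = -7*(-21) = 147)
249*W = 249*147 = 36603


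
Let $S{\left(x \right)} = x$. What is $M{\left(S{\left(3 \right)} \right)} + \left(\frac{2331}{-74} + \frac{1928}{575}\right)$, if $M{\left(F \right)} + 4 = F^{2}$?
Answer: $- \frac{26619}{1150} \approx -23.147$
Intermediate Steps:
$M{\left(F \right)} = -4 + F^{2}$
$M{\left(S{\left(3 \right)} \right)} + \left(\frac{2331}{-74} + \frac{1928}{575}\right) = \left(-4 + 3^{2}\right) + \left(\frac{2331}{-74} + \frac{1928}{575}\right) = \left(-4 + 9\right) + \left(2331 \left(- \frac{1}{74}\right) + 1928 \cdot \frac{1}{575}\right) = 5 + \left(- \frac{63}{2} + \frac{1928}{575}\right) = 5 - \frac{32369}{1150} = - \frac{26619}{1150}$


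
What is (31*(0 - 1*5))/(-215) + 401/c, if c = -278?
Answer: -8625/11954 ≈ -0.72152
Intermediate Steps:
(31*(0 - 1*5))/(-215) + 401/c = (31*(0 - 1*5))/(-215) + 401/(-278) = (31*(0 - 5))*(-1/215) + 401*(-1/278) = (31*(-5))*(-1/215) - 401/278 = -155*(-1/215) - 401/278 = 31/43 - 401/278 = -8625/11954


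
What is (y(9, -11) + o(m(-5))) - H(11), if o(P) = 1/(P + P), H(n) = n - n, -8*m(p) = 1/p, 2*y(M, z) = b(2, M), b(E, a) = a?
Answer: 49/2 ≈ 24.500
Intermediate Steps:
y(M, z) = M/2
m(p) = -1/(8*p)
H(n) = 0
o(P) = 1/(2*P)
(y(9, -11) + o(m(-5))) - H(11) = ((1/2)*9 + 1/(2*((-1/8/(-5))))) - 1*0 = (9/2 + 1/(2*((-1/8*(-1/5))))) + 0 = (9/2 + 1/(2*(1/40))) + 0 = (9/2 + (1/2)*40) + 0 = (9/2 + 20) + 0 = 49/2 + 0 = 49/2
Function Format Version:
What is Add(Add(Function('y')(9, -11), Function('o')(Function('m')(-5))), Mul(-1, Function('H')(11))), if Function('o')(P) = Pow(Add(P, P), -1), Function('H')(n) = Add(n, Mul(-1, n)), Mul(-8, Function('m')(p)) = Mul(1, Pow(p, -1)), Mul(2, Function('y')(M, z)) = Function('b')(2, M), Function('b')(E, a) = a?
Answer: Rational(49, 2) ≈ 24.500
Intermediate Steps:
Function('y')(M, z) = Mul(Rational(1, 2), M)
Function('m')(p) = Mul(Rational(-1, 8), Pow(p, -1)) (Function('m')(p) = Mul(Rational(-1, 8), Mul(1, Pow(p, -1))) = Mul(Rational(-1, 8), Pow(p, -1)))
Function('H')(n) = 0
Function('o')(P) = Mul(Rational(1, 2), Pow(P, -1)) (Function('o')(P) = Pow(Mul(2, P), -1) = Mul(Rational(1, 2), Pow(P, -1)))
Add(Add(Function('y')(9, -11), Function('o')(Function('m')(-5))), Mul(-1, Function('H')(11))) = Add(Add(Mul(Rational(1, 2), 9), Mul(Rational(1, 2), Pow(Mul(Rational(-1, 8), Pow(-5, -1)), -1))), Mul(-1, 0)) = Add(Add(Rational(9, 2), Mul(Rational(1, 2), Pow(Mul(Rational(-1, 8), Rational(-1, 5)), -1))), 0) = Add(Add(Rational(9, 2), Mul(Rational(1, 2), Pow(Rational(1, 40), -1))), 0) = Add(Add(Rational(9, 2), Mul(Rational(1, 2), 40)), 0) = Add(Add(Rational(9, 2), 20), 0) = Add(Rational(49, 2), 0) = Rational(49, 2)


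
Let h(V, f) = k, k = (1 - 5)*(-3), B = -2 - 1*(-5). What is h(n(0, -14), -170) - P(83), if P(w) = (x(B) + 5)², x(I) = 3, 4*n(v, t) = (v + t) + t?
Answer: -52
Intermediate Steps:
n(v, t) = t/2 + v/4 (n(v, t) = ((v + t) + t)/4 = ((t + v) + t)/4 = (v + 2*t)/4 = t/2 + v/4)
B = 3 (B = -2 + 5 = 3)
k = 12 (k = -4*(-3) = 12)
h(V, f) = 12
P(w) = 64 (P(w) = (3 + 5)² = 8² = 64)
h(n(0, -14), -170) - P(83) = 12 - 1*64 = 12 - 64 = -52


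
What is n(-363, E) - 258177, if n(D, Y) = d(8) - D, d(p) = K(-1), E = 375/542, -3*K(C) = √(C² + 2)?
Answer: -257814 - √3/3 ≈ -2.5781e+5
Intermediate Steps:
K(C) = -√(2 + C²)/3 (K(C) = -√(C² + 2)/3 = -√(2 + C²)/3)
E = 375/542 (E = 375*(1/542) = 375/542 ≈ 0.69188)
d(p) = -√3/3 (d(p) = -√(2 + (-1)²)/3 = -√(2 + 1)/3 = -√3/3)
n(D, Y) = -D - √3/3 (n(D, Y) = -√3/3 - D = -D - √3/3)
n(-363, E) - 258177 = (-1*(-363) - √3/3) - 258177 = (363 - √3/3) - 258177 = -257814 - √3/3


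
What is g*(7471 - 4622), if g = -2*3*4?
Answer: -68376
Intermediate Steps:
g = -24 (g = -6*4 = -24)
g*(7471 - 4622) = -24*(7471 - 4622) = -24*2849 = -68376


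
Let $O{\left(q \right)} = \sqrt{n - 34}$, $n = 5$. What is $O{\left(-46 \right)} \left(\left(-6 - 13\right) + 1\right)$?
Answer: $- 18 i \sqrt{29} \approx - 96.933 i$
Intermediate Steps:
$O{\left(q \right)} = i \sqrt{29}$ ($O{\left(q \right)} = \sqrt{5 - 34} = \sqrt{-29} = i \sqrt{29}$)
$O{\left(-46 \right)} \left(\left(-6 - 13\right) + 1\right) = i \sqrt{29} \left(\left(-6 - 13\right) + 1\right) = i \sqrt{29} \left(-19 + 1\right) = i \sqrt{29} \left(-18\right) = - 18 i \sqrt{29}$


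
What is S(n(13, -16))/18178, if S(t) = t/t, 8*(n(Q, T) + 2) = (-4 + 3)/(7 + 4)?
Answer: 1/18178 ≈ 5.5012e-5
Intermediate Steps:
n(Q, T) = -177/88 (n(Q, T) = -2 + ((-4 + 3)/(7 + 4))/8 = -2 + (-1/11)/8 = -2 + (-1*1/11)/8 = -2 + (⅛)*(-1/11) = -2 - 1/88 = -177/88)
S(t) = 1
S(n(13, -16))/18178 = 1/18178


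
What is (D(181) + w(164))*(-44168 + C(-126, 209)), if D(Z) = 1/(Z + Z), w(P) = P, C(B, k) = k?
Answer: -2609801871/362 ≈ -7.2094e+6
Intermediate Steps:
D(Z) = 1/(2*Z)
(D(181) + w(164))*(-44168 + C(-126, 209)) = ((½)/181 + 164)*(-44168 + 209) = ((½)*(1/181) + 164)*(-43959) = (1/362 + 164)*(-43959) = (59369/362)*(-43959) = -2609801871/362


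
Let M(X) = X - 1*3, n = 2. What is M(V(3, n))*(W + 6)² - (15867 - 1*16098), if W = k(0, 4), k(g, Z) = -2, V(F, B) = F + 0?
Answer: 231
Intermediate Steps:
V(F, B) = F
W = -2
M(X) = -3 + X (M(X) = X - 3 = -3 + X)
M(V(3, n))*(W + 6)² - (15867 - 1*16098) = (-3 + 3)*(-2 + 6)² - (15867 - 1*16098) = 0*4² - (15867 - 16098) = 0*16 - 1*(-231) = 0 + 231 = 231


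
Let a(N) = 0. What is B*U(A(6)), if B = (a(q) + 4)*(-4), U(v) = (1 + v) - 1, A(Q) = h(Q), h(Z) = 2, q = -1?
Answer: -32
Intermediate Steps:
A(Q) = 2
U(v) = v
B = -16 (B = (0 + 4)*(-4) = 4*(-4) = -16)
B*U(A(6)) = -16*2 = -32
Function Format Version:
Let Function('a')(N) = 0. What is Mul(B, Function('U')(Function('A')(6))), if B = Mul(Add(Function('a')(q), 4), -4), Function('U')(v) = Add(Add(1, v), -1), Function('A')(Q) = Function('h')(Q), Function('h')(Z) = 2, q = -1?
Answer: -32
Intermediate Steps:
Function('A')(Q) = 2
Function('U')(v) = v
B = -16 (B = Mul(Add(0, 4), -4) = Mul(4, -4) = -16)
Mul(B, Function('U')(Function('A')(6))) = Mul(-16, 2) = -32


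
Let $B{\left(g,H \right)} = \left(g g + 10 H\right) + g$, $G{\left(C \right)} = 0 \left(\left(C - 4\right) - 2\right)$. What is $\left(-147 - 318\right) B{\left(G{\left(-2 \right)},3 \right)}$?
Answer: $-13950$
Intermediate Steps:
$G{\left(C \right)} = 0$ ($G{\left(C \right)} = 0 \left(\left(C - 4\right) - 2\right) = 0 \left(\left(-4 + C\right) - 2\right) = 0 \left(-6 + C\right) = 0$)
$B{\left(g,H \right)} = g + g^{2} + 10 H$ ($B{\left(g,H \right)} = \left(g^{2} + 10 H\right) + g = g + g^{2} + 10 H$)
$\left(-147 - 318\right) B{\left(G{\left(-2 \right)},3 \right)} = \left(-147 - 318\right) \left(0 + 0^{2} + 10 \cdot 3\right) = - 465 \left(0 + 0 + 30\right) = \left(-465\right) 30 = -13950$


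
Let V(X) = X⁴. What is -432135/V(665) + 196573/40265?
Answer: 1537695139731694/314973688276625 ≈ 4.8820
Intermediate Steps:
-432135/V(665) + 196573/40265 = -432135/(665⁴) + 196573/40265 = -432135/195562950625 + 196573*(1/40265) = -432135*1/195562950625 + 196573/40265 = -86427/39112590125 + 196573/40265 = 1537695139731694/314973688276625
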